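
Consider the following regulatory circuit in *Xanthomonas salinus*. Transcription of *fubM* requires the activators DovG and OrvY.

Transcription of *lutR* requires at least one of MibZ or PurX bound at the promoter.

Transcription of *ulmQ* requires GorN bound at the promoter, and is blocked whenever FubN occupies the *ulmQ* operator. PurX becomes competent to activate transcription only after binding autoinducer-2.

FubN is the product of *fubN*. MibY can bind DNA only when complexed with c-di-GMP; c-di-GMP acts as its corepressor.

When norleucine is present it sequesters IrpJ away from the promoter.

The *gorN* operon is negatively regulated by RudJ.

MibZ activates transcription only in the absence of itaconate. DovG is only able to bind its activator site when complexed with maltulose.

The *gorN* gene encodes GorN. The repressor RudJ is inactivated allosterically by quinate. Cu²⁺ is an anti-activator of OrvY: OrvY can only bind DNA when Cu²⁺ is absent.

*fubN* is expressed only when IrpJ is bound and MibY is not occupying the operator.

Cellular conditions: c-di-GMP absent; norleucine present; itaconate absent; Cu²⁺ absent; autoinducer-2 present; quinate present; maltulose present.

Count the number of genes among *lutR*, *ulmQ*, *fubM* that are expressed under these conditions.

3

Itaconate is absent, so MibZ is active.
Autoinducer-2 is present, so PurX is active.
Activator MibZ is present, so *lutR* is transcribed.
→ *lutR* is ON.
Quinate is present, so RudJ is inactive.
With no repressor bound, *gorN* is transcribed.
So GorN is produced and active.
c-di-GMP is absent, so MibY is inactive.
Norleucine is present, so IrpJ is inactive.
Required activator IrpJ is absent, so *fubN* is not transcribed.
So FubN is not produced.
No repressor is bound and GorN is active, so *ulmQ* is transcribed.
→ *ulmQ* is ON.
Maltulose is present, so DovG is active.
Cu²⁺ is absent, so OrvY is active.
No repressor is bound and DovG and OrvY are active, so *fubM* is transcribed.
→ *fubM* is ON.
3 of the 3 genes are transcribed.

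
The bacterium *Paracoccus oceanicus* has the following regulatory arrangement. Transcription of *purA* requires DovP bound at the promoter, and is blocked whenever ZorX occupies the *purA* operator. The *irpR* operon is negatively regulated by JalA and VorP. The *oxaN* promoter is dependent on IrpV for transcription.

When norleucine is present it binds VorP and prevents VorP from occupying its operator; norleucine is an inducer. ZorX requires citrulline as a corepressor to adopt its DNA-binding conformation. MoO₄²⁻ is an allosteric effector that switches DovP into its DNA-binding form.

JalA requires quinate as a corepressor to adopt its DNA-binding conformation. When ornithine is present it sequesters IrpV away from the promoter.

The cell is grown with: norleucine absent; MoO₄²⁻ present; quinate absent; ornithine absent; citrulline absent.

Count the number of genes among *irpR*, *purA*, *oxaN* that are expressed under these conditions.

Quinate is absent, so JalA is inactive.
Norleucine is absent, so VorP is active.
With repressor VorP bound, *irpR* is not transcribed.
→ *irpR* is OFF.
Citrulline is absent, so ZorX is inactive.
MoO₄²⁻ is present, so DovP is active.
No repressor is bound and DovP is active, so *purA* is transcribed.
→ *purA* is ON.
Ornithine is absent, so IrpV is active.
No repressor is bound and IrpV is active, so *oxaN* is transcribed.
→ *oxaN* is ON.
2 of the 3 genes are transcribed.

2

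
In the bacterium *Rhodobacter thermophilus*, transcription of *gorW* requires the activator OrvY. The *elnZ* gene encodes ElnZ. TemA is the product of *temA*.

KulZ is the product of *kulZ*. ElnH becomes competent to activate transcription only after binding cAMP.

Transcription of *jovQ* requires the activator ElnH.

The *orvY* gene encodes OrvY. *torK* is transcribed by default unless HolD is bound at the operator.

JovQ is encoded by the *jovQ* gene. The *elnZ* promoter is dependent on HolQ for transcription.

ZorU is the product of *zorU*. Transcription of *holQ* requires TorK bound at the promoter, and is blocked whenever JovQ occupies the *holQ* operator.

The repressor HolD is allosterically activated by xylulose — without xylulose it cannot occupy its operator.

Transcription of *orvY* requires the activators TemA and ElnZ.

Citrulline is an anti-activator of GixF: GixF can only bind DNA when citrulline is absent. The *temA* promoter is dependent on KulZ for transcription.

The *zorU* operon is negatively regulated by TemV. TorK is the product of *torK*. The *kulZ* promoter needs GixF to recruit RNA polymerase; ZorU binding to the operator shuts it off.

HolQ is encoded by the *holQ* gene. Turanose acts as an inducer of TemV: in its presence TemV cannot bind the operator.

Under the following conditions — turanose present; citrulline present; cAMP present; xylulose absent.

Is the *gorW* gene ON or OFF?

Turanose is present, so TemV is inactive.
With no repressor bound, *zorU* is transcribed.
So ZorU is produced and active.
Citrulline is present, so GixF is inactive.
With repressor ZorU bound, *kulZ* is not transcribed.
So KulZ is not produced.
Required activator KulZ is absent, so *temA* is not transcribed.
So TemA is not produced.
Xylulose is absent, so HolD is inactive.
With no repressor bound, *torK* is transcribed.
So TorK is produced and active.
cAMP is present, so ElnH is active.
No repressor is bound and ElnH is active, so *jovQ* is transcribed.
So JovQ is produced and active.
With repressor JovQ bound, *holQ* is not transcribed.
So HolQ is not produced.
Required activator HolQ is absent, so *elnZ* is not transcribed.
So ElnZ is not produced.
Required activator TemA is absent, so *orvY* is not transcribed.
So OrvY is not produced.
Required activator OrvY is absent, so *gorW* is not transcribed.

OFF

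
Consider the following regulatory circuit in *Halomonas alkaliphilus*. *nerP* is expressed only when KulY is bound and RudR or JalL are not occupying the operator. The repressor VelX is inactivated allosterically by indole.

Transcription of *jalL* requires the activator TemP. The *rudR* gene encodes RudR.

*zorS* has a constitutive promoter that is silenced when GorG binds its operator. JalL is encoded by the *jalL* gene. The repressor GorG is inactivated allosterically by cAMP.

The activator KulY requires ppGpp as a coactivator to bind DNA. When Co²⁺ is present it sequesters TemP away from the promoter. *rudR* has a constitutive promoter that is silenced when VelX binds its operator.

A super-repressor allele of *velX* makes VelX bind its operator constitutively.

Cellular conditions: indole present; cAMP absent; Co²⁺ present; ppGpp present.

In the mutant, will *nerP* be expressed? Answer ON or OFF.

VelX is constitutively active in this strain.
With repressor VelX bound, *rudR* is not transcribed.
So RudR is not produced.
Co²⁺ is present, so TemP is inactive.
Required activator TemP is absent, so *jalL* is not transcribed.
So JalL is not produced.
ppGpp is present, so KulY is active.
No repressor is bound and KulY is active, so *nerP* is transcribed.

ON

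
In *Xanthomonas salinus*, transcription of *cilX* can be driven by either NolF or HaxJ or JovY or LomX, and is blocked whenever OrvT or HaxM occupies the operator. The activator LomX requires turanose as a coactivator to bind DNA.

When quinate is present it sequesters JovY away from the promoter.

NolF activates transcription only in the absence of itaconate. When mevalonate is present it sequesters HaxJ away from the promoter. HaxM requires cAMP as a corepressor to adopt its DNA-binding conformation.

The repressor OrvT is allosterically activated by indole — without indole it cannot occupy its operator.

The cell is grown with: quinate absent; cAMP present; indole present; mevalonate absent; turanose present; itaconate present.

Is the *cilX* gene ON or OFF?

Itaconate is present, so NolF is inactive.
Mevalonate is absent, so HaxJ is active.
Quinate is absent, so JovY is active.
Indole is present, so OrvT is active.
Turanose is present, so LomX is active.
cAMP is present, so HaxM is active.
With repressor OrvT bound, *cilX* is not transcribed.

OFF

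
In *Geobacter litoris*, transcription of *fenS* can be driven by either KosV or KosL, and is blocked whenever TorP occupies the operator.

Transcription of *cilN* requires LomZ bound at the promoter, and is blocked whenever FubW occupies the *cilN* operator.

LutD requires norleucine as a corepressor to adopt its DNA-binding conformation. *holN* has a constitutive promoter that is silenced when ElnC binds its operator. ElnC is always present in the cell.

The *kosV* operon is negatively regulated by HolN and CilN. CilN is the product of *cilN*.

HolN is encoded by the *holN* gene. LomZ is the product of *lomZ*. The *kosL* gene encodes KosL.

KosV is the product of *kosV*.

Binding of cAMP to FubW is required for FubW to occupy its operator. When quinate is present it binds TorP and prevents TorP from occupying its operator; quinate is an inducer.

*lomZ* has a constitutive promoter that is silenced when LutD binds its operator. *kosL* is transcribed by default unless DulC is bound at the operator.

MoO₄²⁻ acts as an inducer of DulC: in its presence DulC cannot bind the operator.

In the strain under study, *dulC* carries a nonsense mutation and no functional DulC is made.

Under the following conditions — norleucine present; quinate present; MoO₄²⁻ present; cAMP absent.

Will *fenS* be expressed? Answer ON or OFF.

ON

Quinate is present, so TorP is inactive.
ElnC is produced constitutively and is active.
With repressor ElnC bound, *holN* is not transcribed.
So HolN is not produced.
Norleucine is present, so LutD is active.
With repressor LutD bound, *lomZ* is not transcribed.
So LomZ is not produced.
cAMP is absent, so FubW is inactive.
Required activator LomZ is absent, so *cilN* is not transcribed.
So CilN is not produced.
With no repressor bound, *kosV* is transcribed.
So KosV is produced and active.
DulC is non-functional in this strain, so it has no effect.
With no repressor bound, *kosL* is transcribed.
So KosL is produced and active.
Activator KosV is present, so *fenS* is transcribed.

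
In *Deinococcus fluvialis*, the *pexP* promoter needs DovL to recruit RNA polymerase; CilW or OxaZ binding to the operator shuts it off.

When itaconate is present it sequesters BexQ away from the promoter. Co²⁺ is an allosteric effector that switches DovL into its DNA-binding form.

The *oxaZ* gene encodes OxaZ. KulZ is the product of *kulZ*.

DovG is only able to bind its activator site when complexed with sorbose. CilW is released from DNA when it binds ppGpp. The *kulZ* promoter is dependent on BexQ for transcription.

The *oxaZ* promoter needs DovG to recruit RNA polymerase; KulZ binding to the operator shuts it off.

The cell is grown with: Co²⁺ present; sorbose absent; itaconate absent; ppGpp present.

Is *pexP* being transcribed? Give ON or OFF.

Co²⁺ is present, so DovL is active.
ppGpp is present, so CilW is inactive.
Itaconate is absent, so BexQ is active.
No repressor is bound and BexQ is active, so *kulZ* is transcribed.
So KulZ is produced and active.
Sorbose is absent, so DovG is inactive.
With repressor KulZ bound, *oxaZ* is not transcribed.
So OxaZ is not produced.
No repressor is bound and DovL is active, so *pexP* is transcribed.

ON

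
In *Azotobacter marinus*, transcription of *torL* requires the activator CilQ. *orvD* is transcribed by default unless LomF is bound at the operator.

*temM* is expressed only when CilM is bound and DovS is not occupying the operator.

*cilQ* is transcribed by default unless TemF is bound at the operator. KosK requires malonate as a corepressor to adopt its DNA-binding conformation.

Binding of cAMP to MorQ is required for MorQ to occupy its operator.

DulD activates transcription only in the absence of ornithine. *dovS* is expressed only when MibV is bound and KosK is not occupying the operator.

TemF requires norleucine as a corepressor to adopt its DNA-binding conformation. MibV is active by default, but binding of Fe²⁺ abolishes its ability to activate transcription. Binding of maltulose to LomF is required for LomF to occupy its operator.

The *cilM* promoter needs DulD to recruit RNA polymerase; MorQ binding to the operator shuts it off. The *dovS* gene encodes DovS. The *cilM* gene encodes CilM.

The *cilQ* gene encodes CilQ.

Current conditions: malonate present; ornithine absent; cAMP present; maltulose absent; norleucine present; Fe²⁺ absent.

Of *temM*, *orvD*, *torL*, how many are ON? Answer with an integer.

cAMP is present, so MorQ is active.
Ornithine is absent, so DulD is active.
With repressor MorQ bound, *cilM* is not transcribed.
So CilM is not produced.
Fe²⁺ is absent, so MibV is active.
Malonate is present, so KosK is active.
With repressor KosK bound, *dovS* is not transcribed.
So DovS is not produced.
Required activator CilM is absent, so *temM* is not transcribed.
→ *temM* is OFF.
Maltulose is absent, so LomF is inactive.
With no repressor bound, *orvD* is transcribed.
→ *orvD* is ON.
Norleucine is present, so TemF is active.
With repressor TemF bound, *cilQ* is not transcribed.
So CilQ is not produced.
Required activator CilQ is absent, so *torL* is not transcribed.
→ *torL* is OFF.
1 of the 3 genes is transcribed.

1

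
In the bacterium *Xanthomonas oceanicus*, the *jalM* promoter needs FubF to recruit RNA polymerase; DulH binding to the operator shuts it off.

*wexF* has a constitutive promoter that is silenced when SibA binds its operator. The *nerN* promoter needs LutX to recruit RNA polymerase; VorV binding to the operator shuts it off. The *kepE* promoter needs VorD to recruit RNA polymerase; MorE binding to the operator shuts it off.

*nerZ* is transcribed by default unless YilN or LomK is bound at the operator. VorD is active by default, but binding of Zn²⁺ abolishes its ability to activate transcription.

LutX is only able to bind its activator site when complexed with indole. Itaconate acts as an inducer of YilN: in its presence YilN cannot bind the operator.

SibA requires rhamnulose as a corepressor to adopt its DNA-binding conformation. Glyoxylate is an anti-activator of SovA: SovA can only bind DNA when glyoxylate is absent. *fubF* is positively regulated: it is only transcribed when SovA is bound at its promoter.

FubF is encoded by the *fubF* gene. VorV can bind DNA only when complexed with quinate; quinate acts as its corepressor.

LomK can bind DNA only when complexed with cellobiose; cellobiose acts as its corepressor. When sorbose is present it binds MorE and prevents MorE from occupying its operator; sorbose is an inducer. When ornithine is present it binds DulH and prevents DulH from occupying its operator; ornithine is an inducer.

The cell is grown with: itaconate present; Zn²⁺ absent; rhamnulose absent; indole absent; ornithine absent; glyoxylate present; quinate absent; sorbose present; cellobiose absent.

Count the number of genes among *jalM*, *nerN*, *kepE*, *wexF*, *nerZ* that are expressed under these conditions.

3

Glyoxylate is present, so SovA is inactive.
Required activator SovA is absent, so *fubF* is not transcribed.
So FubF is not produced.
Ornithine is absent, so DulH is active.
With repressor DulH bound, *jalM* is not transcribed.
→ *jalM* is OFF.
Indole is absent, so LutX is inactive.
Quinate is absent, so VorV is inactive.
Required activator LutX is absent, so *nerN* is not transcribed.
→ *nerN* is OFF.
Zn²⁺ is absent, so VorD is active.
Sorbose is present, so MorE is inactive.
No repressor is bound and VorD is active, so *kepE* is transcribed.
→ *kepE* is ON.
Rhamnulose is absent, so SibA is inactive.
With no repressor bound, *wexF* is transcribed.
→ *wexF* is ON.
Itaconate is present, so YilN is inactive.
Cellobiose is absent, so LomK is inactive.
With no repressor bound, *nerZ* is transcribed.
→ *nerZ* is ON.
3 of the 5 genes are transcribed.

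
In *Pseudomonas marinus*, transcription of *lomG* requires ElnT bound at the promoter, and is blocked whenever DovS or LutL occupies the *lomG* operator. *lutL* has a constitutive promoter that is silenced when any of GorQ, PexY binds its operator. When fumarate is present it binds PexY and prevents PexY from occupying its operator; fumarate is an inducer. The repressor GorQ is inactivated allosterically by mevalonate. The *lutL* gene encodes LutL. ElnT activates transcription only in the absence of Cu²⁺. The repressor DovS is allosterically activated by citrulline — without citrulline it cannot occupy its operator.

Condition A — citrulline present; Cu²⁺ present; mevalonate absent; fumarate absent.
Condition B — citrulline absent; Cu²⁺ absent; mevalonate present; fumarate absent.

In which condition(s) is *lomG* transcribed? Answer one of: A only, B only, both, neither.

B only

Condition A:
Citrulline is present, so DovS is active.
Cu²⁺ is present, so ElnT is inactive.
Mevalonate is absent, so GorQ is active.
Fumarate is absent, so PexY is active.
With repressor GorQ bound, *lutL* is not transcribed.
So LutL is not produced.
With repressor DovS bound, *lomG* is not transcribed.
→ *lomG* is OFF in A.
Condition B:
Citrulline is absent, so DovS is inactive.
Cu²⁺ is absent, so ElnT is active.
Mevalonate is present, so GorQ is inactive.
Fumarate is absent, so PexY is active.
With repressor PexY bound, *lutL* is not transcribed.
So LutL is not produced.
No repressor is bound and ElnT is active, so *lomG* is transcribed.
→ *lomG* is ON in B.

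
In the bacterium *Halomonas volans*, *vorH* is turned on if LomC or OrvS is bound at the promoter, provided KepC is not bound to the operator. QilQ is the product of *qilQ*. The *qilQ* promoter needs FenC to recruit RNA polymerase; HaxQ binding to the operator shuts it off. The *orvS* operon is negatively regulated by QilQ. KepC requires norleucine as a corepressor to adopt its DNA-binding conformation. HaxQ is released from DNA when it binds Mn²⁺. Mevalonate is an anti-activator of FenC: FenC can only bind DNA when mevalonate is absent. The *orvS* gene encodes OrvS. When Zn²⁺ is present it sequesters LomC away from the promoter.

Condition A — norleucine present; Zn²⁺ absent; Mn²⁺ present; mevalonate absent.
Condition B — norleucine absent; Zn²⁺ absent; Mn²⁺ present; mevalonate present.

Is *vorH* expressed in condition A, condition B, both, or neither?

B only

Condition A:
Norleucine is present, so KepC is active.
Zn²⁺ is absent, so LomC is active.
Mn²⁺ is present, so HaxQ is inactive.
Mevalonate is absent, so FenC is active.
No repressor is bound and FenC is active, so *qilQ* is transcribed.
So QilQ is produced and active.
With repressor QilQ bound, *orvS* is not transcribed.
So OrvS is not produced.
With repressor KepC bound, *vorH* is not transcribed.
→ *vorH* is OFF in A.
Condition B:
Norleucine is absent, so KepC is inactive.
Zn²⁺ is absent, so LomC is active.
Mn²⁺ is present, so HaxQ is inactive.
Mevalonate is present, so FenC is inactive.
Required activator FenC is absent, so *qilQ* is not transcribed.
So QilQ is not produced.
With no repressor bound, *orvS* is transcribed.
So OrvS is produced and active.
Activator LomC is present, so *vorH* is transcribed.
→ *vorH* is ON in B.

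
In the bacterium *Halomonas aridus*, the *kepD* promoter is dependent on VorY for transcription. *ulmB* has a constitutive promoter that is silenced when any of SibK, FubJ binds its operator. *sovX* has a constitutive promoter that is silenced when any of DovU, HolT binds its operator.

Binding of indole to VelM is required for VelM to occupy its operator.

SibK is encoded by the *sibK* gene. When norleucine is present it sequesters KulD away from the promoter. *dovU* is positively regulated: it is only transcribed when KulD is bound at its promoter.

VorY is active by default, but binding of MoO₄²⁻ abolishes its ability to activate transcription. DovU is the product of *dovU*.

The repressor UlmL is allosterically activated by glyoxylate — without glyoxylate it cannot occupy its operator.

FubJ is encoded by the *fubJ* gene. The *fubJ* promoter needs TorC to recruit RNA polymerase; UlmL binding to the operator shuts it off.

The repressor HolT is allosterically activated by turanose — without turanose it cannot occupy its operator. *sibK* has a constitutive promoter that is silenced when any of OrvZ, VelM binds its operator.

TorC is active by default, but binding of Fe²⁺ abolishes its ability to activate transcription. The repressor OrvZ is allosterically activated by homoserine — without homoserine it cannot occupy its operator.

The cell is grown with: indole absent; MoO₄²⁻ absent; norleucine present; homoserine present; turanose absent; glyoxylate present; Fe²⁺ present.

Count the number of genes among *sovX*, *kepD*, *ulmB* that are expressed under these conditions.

Norleucine is present, so KulD is inactive.
Required activator KulD is absent, so *dovU* is not transcribed.
So DovU is not produced.
Turanose is absent, so HolT is inactive.
With no repressor bound, *sovX* is transcribed.
→ *sovX* is ON.
MoO₄²⁻ is absent, so VorY is active.
No repressor is bound and VorY is active, so *kepD* is transcribed.
→ *kepD* is ON.
Homoserine is present, so OrvZ is active.
Indole is absent, so VelM is inactive.
With repressor OrvZ bound, *sibK* is not transcribed.
So SibK is not produced.
Fe²⁺ is present, so TorC is inactive.
Glyoxylate is present, so UlmL is active.
With repressor UlmL bound, *fubJ* is not transcribed.
So FubJ is not produced.
With no repressor bound, *ulmB* is transcribed.
→ *ulmB* is ON.
3 of the 3 genes are transcribed.

3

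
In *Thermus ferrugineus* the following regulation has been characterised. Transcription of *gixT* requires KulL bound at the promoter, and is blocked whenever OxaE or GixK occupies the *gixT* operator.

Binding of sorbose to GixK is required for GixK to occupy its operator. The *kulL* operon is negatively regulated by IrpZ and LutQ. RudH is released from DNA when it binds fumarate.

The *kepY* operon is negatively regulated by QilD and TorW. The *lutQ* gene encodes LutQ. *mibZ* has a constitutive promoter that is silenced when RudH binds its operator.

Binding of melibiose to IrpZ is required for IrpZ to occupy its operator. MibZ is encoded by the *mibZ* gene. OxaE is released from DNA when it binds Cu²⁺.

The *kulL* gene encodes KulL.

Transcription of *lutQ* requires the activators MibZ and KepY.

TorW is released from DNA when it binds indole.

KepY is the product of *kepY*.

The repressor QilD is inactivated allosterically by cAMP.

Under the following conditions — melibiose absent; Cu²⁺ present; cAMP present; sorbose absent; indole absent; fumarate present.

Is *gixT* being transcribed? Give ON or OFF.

Cu²⁺ is present, so OxaE is inactive.
Sorbose is absent, so GixK is inactive.
Melibiose is absent, so IrpZ is inactive.
Fumarate is present, so RudH is inactive.
With no repressor bound, *mibZ* is transcribed.
So MibZ is produced and active.
cAMP is present, so QilD is inactive.
Indole is absent, so TorW is active.
With repressor TorW bound, *kepY* is not transcribed.
So KepY is not produced.
Required activator KepY is absent, so *lutQ* is not transcribed.
So LutQ is not produced.
With no repressor bound, *kulL* is transcribed.
So KulL is produced and active.
No repressor is bound and KulL is active, so *gixT* is transcribed.

ON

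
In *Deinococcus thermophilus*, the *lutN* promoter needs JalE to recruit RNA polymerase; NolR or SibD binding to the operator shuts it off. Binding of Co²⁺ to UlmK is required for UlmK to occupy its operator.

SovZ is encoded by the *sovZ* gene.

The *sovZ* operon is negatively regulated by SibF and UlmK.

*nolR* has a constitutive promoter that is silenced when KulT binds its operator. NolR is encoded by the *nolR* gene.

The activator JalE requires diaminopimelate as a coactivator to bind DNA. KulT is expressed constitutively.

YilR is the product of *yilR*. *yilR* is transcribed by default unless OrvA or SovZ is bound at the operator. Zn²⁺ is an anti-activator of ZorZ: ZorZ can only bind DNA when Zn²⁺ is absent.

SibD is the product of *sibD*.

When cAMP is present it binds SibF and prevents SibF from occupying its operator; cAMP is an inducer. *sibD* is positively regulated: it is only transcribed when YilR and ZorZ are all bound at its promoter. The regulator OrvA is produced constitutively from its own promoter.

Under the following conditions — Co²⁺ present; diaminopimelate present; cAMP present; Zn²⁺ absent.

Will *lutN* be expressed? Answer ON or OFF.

ON

KulT is produced constitutively and is active.
With repressor KulT bound, *nolR* is not transcribed.
So NolR is not produced.
Diaminopimelate is present, so JalE is active.
OrvA is produced constitutively and is active.
cAMP is present, so SibF is inactive.
Co²⁺ is present, so UlmK is active.
With repressor UlmK bound, *sovZ* is not transcribed.
So SovZ is not produced.
With repressor OrvA bound, *yilR* is not transcribed.
So YilR is not produced.
Zn²⁺ is absent, so ZorZ is active.
Required activator YilR is absent, so *sibD* is not transcribed.
So SibD is not produced.
No repressor is bound and JalE is active, so *lutN* is transcribed.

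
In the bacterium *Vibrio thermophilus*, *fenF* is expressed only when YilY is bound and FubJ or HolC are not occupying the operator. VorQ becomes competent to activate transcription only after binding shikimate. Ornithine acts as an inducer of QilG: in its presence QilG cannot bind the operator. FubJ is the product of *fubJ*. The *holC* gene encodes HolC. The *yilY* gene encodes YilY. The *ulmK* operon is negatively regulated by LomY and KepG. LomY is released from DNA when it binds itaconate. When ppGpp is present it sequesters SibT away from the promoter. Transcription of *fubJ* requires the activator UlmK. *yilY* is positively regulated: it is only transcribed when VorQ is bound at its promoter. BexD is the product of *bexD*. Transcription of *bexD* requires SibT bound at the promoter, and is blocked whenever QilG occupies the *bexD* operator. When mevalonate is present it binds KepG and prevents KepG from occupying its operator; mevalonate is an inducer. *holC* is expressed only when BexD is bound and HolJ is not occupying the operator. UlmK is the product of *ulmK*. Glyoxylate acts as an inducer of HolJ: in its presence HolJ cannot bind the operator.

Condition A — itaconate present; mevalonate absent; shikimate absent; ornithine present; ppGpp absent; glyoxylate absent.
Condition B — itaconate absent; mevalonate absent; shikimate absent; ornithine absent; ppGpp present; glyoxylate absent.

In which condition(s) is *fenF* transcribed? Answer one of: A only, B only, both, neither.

neither

Condition A:
Itaconate is present, so LomY is inactive.
Mevalonate is absent, so KepG is active.
With repressor KepG bound, *ulmK* is not transcribed.
So UlmK is not produced.
Required activator UlmK is absent, so *fubJ* is not transcribed.
So FubJ is not produced.
Shikimate is absent, so VorQ is inactive.
Required activator VorQ is absent, so *yilY* is not transcribed.
So YilY is not produced.
Ornithine is present, so QilG is inactive.
ppGpp is absent, so SibT is active.
No repressor is bound and SibT is active, so *bexD* is transcribed.
So BexD is produced and active.
Glyoxylate is absent, so HolJ is active.
With repressor HolJ bound, *holC* is not transcribed.
So HolC is not produced.
Required activator YilY is absent, so *fenF* is not transcribed.
→ *fenF* is OFF in A.
Condition B:
Itaconate is absent, so LomY is active.
Mevalonate is absent, so KepG is active.
With repressor LomY bound, *ulmK* is not transcribed.
So UlmK is not produced.
Required activator UlmK is absent, so *fubJ* is not transcribed.
So FubJ is not produced.
Shikimate is absent, so VorQ is inactive.
Required activator VorQ is absent, so *yilY* is not transcribed.
So YilY is not produced.
Ornithine is absent, so QilG is active.
ppGpp is present, so SibT is inactive.
With repressor QilG bound, *bexD* is not transcribed.
So BexD is not produced.
Glyoxylate is absent, so HolJ is active.
With repressor HolJ bound, *holC* is not transcribed.
So HolC is not produced.
Required activator YilY is absent, so *fenF* is not transcribed.
→ *fenF* is OFF in B.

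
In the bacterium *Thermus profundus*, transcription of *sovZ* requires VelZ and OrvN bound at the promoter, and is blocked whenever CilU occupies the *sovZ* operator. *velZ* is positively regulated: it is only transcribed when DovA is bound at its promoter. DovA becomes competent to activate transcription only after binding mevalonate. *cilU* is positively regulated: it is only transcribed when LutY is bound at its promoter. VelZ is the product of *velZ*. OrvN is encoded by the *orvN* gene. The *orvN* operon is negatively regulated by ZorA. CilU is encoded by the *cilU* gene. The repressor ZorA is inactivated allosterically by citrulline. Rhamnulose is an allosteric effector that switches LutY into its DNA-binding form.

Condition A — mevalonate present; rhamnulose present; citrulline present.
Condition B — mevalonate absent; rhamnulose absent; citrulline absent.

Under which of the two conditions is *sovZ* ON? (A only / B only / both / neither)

Condition A:
Mevalonate is present, so DovA is active.
No repressor is bound and DovA is active, so *velZ* is transcribed.
So VelZ is produced and active.
Rhamnulose is present, so LutY is active.
No repressor is bound and LutY is active, so *cilU* is transcribed.
So CilU is produced and active.
Citrulline is present, so ZorA is inactive.
With no repressor bound, *orvN* is transcribed.
So OrvN is produced and active.
With repressor CilU bound, *sovZ* is not transcribed.
→ *sovZ* is OFF in A.
Condition B:
Mevalonate is absent, so DovA is inactive.
Required activator DovA is absent, so *velZ* is not transcribed.
So VelZ is not produced.
Rhamnulose is absent, so LutY is inactive.
Required activator LutY is absent, so *cilU* is not transcribed.
So CilU is not produced.
Citrulline is absent, so ZorA is active.
With repressor ZorA bound, *orvN* is not transcribed.
So OrvN is not produced.
Required activator VelZ is absent, so *sovZ* is not transcribed.
→ *sovZ* is OFF in B.

neither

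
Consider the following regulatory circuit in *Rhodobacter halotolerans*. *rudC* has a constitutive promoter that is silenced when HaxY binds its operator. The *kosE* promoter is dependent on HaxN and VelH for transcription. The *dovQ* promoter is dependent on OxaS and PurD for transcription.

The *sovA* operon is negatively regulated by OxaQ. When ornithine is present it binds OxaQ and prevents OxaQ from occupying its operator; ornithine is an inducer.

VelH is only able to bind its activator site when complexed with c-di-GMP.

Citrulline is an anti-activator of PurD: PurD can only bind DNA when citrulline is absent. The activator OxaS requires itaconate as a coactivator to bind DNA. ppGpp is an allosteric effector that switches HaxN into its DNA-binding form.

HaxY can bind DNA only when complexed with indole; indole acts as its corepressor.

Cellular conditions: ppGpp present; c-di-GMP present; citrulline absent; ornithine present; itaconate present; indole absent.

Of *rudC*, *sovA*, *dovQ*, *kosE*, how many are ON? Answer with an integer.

Indole is absent, so HaxY is inactive.
With no repressor bound, *rudC* is transcribed.
→ *rudC* is ON.
Ornithine is present, so OxaQ is inactive.
With no repressor bound, *sovA* is transcribed.
→ *sovA* is ON.
Itaconate is present, so OxaS is active.
Citrulline is absent, so PurD is active.
No repressor is bound and OxaS and PurD are active, so *dovQ* is transcribed.
→ *dovQ* is ON.
ppGpp is present, so HaxN is active.
c-di-GMP is present, so VelH is active.
No repressor is bound and HaxN and VelH are active, so *kosE* is transcribed.
→ *kosE* is ON.
4 of the 4 genes are transcribed.

4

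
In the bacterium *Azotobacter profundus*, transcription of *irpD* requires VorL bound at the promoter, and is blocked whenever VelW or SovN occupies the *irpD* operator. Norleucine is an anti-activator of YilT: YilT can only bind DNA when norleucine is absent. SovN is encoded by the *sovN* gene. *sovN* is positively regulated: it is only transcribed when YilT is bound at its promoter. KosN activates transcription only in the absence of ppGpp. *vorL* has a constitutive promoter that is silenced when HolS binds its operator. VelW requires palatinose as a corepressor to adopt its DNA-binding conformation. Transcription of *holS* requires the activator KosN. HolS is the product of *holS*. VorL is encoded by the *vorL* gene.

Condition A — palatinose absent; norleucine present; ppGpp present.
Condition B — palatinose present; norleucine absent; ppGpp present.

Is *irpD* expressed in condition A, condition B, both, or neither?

Condition A:
Palatinose is absent, so VelW is inactive.
Norleucine is present, so YilT is inactive.
Required activator YilT is absent, so *sovN* is not transcribed.
So SovN is not produced.
ppGpp is present, so KosN is inactive.
Required activator KosN is absent, so *holS* is not transcribed.
So HolS is not produced.
With no repressor bound, *vorL* is transcribed.
So VorL is produced and active.
No repressor is bound and VorL is active, so *irpD* is transcribed.
→ *irpD* is ON in A.
Condition B:
Palatinose is present, so VelW is active.
Norleucine is absent, so YilT is active.
No repressor is bound and YilT is active, so *sovN* is transcribed.
So SovN is produced and active.
ppGpp is present, so KosN is inactive.
Required activator KosN is absent, so *holS* is not transcribed.
So HolS is not produced.
With no repressor bound, *vorL* is transcribed.
So VorL is produced and active.
With repressor VelW bound, *irpD* is not transcribed.
→ *irpD* is OFF in B.

A only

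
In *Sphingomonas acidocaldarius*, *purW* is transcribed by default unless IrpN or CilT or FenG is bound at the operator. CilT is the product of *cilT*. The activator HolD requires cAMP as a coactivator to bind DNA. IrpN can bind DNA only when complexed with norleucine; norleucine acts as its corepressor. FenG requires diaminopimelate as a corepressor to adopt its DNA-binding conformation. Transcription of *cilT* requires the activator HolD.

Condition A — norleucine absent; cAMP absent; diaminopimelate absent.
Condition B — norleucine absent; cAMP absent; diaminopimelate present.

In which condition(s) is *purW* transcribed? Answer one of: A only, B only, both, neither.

A only

Condition A:
Norleucine is absent, so IrpN is inactive.
cAMP is absent, so HolD is inactive.
Required activator HolD is absent, so *cilT* is not transcribed.
So CilT is not produced.
Diaminopimelate is absent, so FenG is inactive.
With no repressor bound, *purW* is transcribed.
→ *purW* is ON in A.
Condition B:
Norleucine is absent, so IrpN is inactive.
cAMP is absent, so HolD is inactive.
Required activator HolD is absent, so *cilT* is not transcribed.
So CilT is not produced.
Diaminopimelate is present, so FenG is active.
With repressor FenG bound, *purW* is not transcribed.
→ *purW* is OFF in B.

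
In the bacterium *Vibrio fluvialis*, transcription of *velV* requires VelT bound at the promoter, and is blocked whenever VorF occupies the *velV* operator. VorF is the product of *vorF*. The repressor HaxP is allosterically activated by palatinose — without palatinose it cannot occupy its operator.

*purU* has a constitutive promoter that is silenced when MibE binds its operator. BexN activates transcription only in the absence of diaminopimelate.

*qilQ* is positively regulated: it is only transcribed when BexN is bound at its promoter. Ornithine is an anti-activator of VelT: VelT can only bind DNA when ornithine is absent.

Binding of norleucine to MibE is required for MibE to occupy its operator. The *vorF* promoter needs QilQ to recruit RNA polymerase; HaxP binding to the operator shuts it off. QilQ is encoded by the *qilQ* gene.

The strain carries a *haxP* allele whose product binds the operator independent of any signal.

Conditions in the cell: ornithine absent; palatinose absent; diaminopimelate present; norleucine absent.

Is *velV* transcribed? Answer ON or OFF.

HaxP is constitutively active in this strain.
Diaminopimelate is present, so BexN is inactive.
Required activator BexN is absent, so *qilQ* is not transcribed.
So QilQ is not produced.
With repressor HaxP bound, *vorF* is not transcribed.
So VorF is not produced.
Ornithine is absent, so VelT is active.
No repressor is bound and VelT is active, so *velV* is transcribed.

ON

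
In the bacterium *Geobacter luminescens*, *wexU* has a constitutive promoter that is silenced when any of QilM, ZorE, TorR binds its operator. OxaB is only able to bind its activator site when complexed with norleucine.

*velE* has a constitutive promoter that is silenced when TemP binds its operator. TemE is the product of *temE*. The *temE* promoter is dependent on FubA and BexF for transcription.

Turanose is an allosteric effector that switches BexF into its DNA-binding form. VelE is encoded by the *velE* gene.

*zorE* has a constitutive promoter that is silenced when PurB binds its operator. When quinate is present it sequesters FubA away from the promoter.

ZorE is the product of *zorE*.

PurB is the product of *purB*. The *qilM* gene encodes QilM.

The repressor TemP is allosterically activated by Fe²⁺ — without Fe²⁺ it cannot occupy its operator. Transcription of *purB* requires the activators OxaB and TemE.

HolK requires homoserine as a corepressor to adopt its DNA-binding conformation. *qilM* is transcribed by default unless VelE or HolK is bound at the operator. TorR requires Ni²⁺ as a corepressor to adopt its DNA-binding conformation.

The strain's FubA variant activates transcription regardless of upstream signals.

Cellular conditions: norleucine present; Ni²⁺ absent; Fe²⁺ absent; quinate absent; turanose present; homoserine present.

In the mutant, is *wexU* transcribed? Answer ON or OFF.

ON

Fe²⁺ is absent, so TemP is inactive.
With no repressor bound, *velE* is transcribed.
So VelE is produced and active.
Homoserine is present, so HolK is active.
With repressor VelE bound, *qilM* is not transcribed.
So QilM is not produced.
Norleucine is present, so OxaB is active.
FubA is constitutively active in this strain.
Turanose is present, so BexF is active.
No repressor is bound and FubA and BexF are active, so *temE* is transcribed.
So TemE is produced and active.
No repressor is bound and OxaB and TemE are active, so *purB* is transcribed.
So PurB is produced and active.
With repressor PurB bound, *zorE* is not transcribed.
So ZorE is not produced.
Ni²⁺ is absent, so TorR is inactive.
With no repressor bound, *wexU* is transcribed.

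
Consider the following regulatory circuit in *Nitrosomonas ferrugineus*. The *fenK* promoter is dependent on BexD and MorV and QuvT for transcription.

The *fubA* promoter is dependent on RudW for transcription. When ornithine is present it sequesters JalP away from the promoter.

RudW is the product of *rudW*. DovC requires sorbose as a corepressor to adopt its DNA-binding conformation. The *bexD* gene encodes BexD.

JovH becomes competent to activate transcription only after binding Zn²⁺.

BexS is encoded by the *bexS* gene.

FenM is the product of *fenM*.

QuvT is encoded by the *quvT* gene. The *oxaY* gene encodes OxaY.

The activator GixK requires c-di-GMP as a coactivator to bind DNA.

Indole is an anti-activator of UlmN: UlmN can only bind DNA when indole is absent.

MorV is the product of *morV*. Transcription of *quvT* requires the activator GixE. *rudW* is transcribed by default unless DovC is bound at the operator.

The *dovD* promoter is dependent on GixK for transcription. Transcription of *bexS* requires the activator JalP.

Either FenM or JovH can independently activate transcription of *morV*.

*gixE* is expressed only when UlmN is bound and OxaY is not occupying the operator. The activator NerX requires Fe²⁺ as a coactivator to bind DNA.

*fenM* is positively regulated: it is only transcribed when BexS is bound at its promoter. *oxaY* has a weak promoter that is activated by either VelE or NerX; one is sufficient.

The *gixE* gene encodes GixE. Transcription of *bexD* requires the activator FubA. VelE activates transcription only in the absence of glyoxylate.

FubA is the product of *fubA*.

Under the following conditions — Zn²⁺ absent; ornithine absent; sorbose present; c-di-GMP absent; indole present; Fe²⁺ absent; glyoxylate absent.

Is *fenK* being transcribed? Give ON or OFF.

OFF

Sorbose is present, so DovC is active.
With repressor DovC bound, *rudW* is not transcribed.
So RudW is not produced.
Required activator RudW is absent, so *fubA* is not transcribed.
So FubA is not produced.
Required activator FubA is absent, so *bexD* is not transcribed.
So BexD is not produced.
Ornithine is absent, so JalP is active.
No repressor is bound and JalP is active, so *bexS* is transcribed.
So BexS is produced and active.
No repressor is bound and BexS is active, so *fenM* is transcribed.
So FenM is produced and active.
Zn²⁺ is absent, so JovH is inactive.
Activator FenM is present, so *morV* is transcribed.
So MorV is produced and active.
Indole is present, so UlmN is inactive.
Glyoxylate is absent, so VelE is active.
Fe²⁺ is absent, so NerX is inactive.
Activator VelE is present, so *oxaY* is transcribed.
So OxaY is produced and active.
With repressor OxaY bound, *gixE* is not transcribed.
So GixE is not produced.
Required activator GixE is absent, so *quvT* is not transcribed.
So QuvT is not produced.
Required activator BexD is absent, so *fenK* is not transcribed.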